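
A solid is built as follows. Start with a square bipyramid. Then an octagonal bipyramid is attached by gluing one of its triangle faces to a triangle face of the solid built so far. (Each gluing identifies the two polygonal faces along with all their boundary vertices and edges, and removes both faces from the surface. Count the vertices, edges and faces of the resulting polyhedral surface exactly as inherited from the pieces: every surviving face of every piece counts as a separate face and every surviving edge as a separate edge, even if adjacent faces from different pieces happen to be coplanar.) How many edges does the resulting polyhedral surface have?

A square bipyramid: V=6, E=12, F=8.
Attach an octagonal bipyramid (V=10, E=24, F=16) along a 3-gon: merge 3 vertices and 3 edges, delete both glued faces → V=13, E=33, F=22.
Check: V − E + F = 13 − 33 + 22 = 2.

33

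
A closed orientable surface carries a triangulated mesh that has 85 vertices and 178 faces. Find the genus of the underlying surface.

3

Every face is a triangle, so 2E = 3·178 = 534, giving E = 267.
χ = V − E + F = 85 − 267 + 178 = -4.
For a closed orientable surface χ = 2 − 2g, so g = (2 − (-4))/2 = 3.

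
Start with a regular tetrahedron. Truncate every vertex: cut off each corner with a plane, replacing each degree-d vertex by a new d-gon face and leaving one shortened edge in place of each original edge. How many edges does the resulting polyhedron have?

18

The base solid has V = 4, E = 6, F = 4.
Truncation replaces each original edge-end by a new vertex, so V′ = 2E = 12.
Each original edge survives, and each old vertex of degree d contributes d new edges; summing degrees gives Σd = 2E, so E′ = E + 2E = 3E = 18.
Each original face survives and each original vertex becomes one new face: F′ = F + V = 8.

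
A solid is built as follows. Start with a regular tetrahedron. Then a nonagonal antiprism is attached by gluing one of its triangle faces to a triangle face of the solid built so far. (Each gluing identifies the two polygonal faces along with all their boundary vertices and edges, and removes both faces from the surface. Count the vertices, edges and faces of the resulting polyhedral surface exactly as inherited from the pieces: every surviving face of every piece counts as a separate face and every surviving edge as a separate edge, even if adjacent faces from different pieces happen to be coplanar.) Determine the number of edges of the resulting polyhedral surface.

39

A regular tetrahedron: V=4, E=6, F=4.
Attach a nonagonal antiprism (V=18, E=36, F=20) along a 3-gon: merge 3 vertices and 3 edges, delete both glued faces → V=19, E=39, F=22.
Check: V − E + F = 19 − 39 + 22 = 2.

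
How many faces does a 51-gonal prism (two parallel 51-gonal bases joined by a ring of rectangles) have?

53

A prism on an n-gon has two n-gon bases and n rectangular sides: V = 2·51 = 102, E = 3·51 = 153, F = 51 + 2 = 53.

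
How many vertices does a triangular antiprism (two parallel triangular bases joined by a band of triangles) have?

6

An antiprism on an n-gon has two n-gon caps and 2n triangles: V = 2·3 = 6, E = 4·3 = 12, F = 2·3 + 2 = 8.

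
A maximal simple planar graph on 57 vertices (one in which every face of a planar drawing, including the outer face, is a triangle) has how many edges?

In a plane triangulation 3F = 2E and V − E + F = 2, so E = 3V − 6 = 3·57 − 6 = 165.

165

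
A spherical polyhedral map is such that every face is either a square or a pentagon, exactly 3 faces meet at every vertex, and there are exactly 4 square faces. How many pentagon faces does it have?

4

Let x be the number of pentagons; then F = 4 + x.
Edge–face incidences: 2E = 4·4 + 5·x = 16 + 5x.
Every vertex has degree 3, so 3V = 2E.
Euler: V − E + F = 2 ⇒ (2E)/3 − E + (4 + x) = 2.
Multiply by 6: 2·(2E) − 3·(2E) + 6·(4 + x) = 12, i.e. 24 + 6x − (16 + 5x) = 12.
Collecting terms: x + 8 = 12, so x = 4.
Then 2E = 16 + 5·4 = 36, so E = 18, V = 2E/3 = 12, F = 4 + 4 = 8.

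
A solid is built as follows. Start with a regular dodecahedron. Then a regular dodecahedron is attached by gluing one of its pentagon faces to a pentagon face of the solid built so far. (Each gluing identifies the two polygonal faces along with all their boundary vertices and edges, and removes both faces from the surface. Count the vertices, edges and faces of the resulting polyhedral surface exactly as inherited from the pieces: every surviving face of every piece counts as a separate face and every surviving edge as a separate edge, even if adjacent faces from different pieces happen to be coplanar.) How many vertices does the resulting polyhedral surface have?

A regular dodecahedron: V=20, E=30, F=12.
Attach a regular dodecahedron (V=20, E=30, F=12) along a 5-gon: merge 5 vertices and 5 edges, delete both glued faces → V=35, E=55, F=22.
Check: V − E + F = 35 − 55 + 22 = 2.

35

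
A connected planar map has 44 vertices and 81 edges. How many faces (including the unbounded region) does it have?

39

Euler's formula for a connected plane graph: V − E + F = 2, so F = 2 − 44 + 81 = 39.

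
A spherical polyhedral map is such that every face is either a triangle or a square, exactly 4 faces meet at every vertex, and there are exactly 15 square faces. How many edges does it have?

Let x be the number of triangles; then F = 15 + x.
Edge–face incidences: 2E = 4·15 + 3·x = 60 + 3x.
Every vertex has degree 4, so 4V = 2E.
Euler: V − E + F = 2 ⇒ (2E)/4 − E + (15 + x) = 2.
Multiply by 8: 2·(2E) − 4·(2E) + 8·(15 + x) = 16, i.e. 120 + 8x − 2·(60 + 3x) = 16.
Collecting terms: 2x = 16, so x = 8.
Then 2E = 60 + 3·8 = 84, so E = 42, V = 2E/4 = 21, F = 15 + 8 = 23.

42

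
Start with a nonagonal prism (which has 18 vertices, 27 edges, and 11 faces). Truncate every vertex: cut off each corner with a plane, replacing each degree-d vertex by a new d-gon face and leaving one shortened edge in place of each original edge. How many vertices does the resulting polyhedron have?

Truncation replaces each original edge-end by a new vertex, so V′ = 2E = 54.
Each original edge survives, and each old vertex of degree d contributes d new edges; summing degrees gives Σd = 2E, so E′ = E + 2E = 3E = 81.
Each original face survives and each original vertex becomes one new face: F′ = F + V = 29.

54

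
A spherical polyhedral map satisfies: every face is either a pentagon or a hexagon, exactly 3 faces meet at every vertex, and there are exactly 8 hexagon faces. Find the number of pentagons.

12

Let x be the number of pentagons; then F = 8 + x.
Edge–face incidences: 2E = 6·8 + 5·x = 48 + 5x.
Every vertex has degree 3, so 3V = 2E.
Euler: V − E + F = 2 ⇒ (2E)/3 − E + (8 + x) = 2.
Multiply by 6: 2·(2E) − 3·(2E) + 6·(8 + x) = 12, i.e. 48 + 6x − (48 + 5x) = 12.
Collecting terms: x = 12.
Then 2E = 48 + 5·12 = 108, so E = 54, V = 2E/3 = 36, F = 8 + 12 = 20.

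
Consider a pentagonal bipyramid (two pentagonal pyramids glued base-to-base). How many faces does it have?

10

A bipyramid over an n-gon has 2n triangular faces and n + 2 vertices: V = 5 + 2 = 7, E = 3·5 = 15, F = 2·5 = 10.
Check: V − E + F = 7 − 15 + 10 = 2.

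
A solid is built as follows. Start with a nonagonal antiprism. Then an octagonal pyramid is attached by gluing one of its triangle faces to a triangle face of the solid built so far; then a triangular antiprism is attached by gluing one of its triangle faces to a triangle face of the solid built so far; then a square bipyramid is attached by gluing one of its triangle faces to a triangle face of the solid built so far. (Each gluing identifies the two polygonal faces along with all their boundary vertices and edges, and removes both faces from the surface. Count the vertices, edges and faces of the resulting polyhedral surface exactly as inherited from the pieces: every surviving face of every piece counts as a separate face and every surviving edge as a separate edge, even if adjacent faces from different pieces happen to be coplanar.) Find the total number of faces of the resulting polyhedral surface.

39

A nonagonal antiprism: V=18, E=36, F=20.
Attach an octagonal pyramid (V=9, E=16, F=9) along a 3-gon: merge 3 vertices and 3 edges, delete both glued faces → V=24, E=49, F=27.
Attach a triangular antiprism (V=6, E=12, F=8) along a 3-gon: merge 3 vertices and 3 edges, delete both glued faces → V=27, E=58, F=33.
Attach a square bipyramid (V=6, E=12, F=8) along a 3-gon: merge 3 vertices and 3 edges, delete both glued faces → V=30, E=67, F=39.
Check: V − E + F = 30 − 67 + 39 = 2.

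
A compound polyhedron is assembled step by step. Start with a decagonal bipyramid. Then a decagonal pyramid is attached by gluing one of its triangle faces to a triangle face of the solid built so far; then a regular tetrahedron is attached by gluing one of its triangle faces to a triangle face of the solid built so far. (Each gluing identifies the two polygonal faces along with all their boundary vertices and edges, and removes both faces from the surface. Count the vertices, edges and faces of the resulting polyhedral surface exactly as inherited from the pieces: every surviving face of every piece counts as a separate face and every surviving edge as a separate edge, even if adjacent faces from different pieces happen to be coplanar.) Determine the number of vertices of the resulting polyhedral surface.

21

A decagonal bipyramid: V=12, E=30, F=20.
Attach a decagonal pyramid (V=11, E=20, F=11) along a 3-gon: merge 3 vertices and 3 edges, delete both glued faces → V=20, E=47, F=29.
Attach a regular tetrahedron (V=4, E=6, F=4) along a 3-gon: merge 3 vertices and 3 edges, delete both glued faces → V=21, E=50, F=31.
Check: V − E + F = 21 − 50 + 31 = 2.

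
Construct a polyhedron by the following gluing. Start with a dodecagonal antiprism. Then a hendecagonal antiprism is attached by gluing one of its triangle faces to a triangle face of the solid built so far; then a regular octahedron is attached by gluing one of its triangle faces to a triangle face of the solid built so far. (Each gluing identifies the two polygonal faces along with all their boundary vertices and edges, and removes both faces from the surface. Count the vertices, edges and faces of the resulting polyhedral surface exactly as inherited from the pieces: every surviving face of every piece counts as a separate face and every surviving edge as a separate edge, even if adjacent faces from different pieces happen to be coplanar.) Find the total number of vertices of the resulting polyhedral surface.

46

A dodecagonal antiprism: V=24, E=48, F=26.
Attach a hendecagonal antiprism (V=22, E=44, F=24) along a 3-gon: merge 3 vertices and 3 edges, delete both glued faces → V=43, E=89, F=48.
Attach a regular octahedron (V=6, E=12, F=8) along a 3-gon: merge 3 vertices and 3 edges, delete both glued faces → V=46, E=98, F=54.
Check: V − E + F = 46 − 98 + 54 = 2.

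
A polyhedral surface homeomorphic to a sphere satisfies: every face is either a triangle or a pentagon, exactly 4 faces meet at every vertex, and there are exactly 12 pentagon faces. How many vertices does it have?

Let x be the number of triangles; then F = 12 + x.
Edge–face incidences: 2E = 5·12 + 3·x = 60 + 3x.
Every vertex has degree 4, so 4V = 2E.
Euler: V − E + F = 2 ⇒ (2E)/4 − E + (12 + x) = 2.
Multiply by 8: 2·(2E) − 4·(2E) + 8·(12 + x) = 16, i.e. 96 + 8x − 2·(60 + 3x) = 16.
Collecting terms: 2x − 24 = 16, so 2x = 40, so x = 20.
Then 2E = 60 + 3·20 = 120, so E = 60, V = 2E/4 = 30, F = 12 + 20 = 32.

30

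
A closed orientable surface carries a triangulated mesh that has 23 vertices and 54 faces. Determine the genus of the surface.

Every face is a triangle, so 2E = 3·54 = 162, giving E = 81.
χ = V − E + F = 23 − 81 + 54 = -4.
For a closed orientable surface χ = 2 − 2g, so g = (2 − (-4))/2 = 3.

3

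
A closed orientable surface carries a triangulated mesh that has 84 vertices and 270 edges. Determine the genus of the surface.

Every face is a triangle and each edge borders two faces, so 3F = 2·270, giving F = 180.
χ = V − E + F = 84 − 270 + 180 = -6.
For a closed orientable surface χ = 2 − 2g, so g = (2 − (-6))/2 = 4.

4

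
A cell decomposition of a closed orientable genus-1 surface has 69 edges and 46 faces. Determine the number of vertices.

For a closed orientable surface of genus 1, χ = 2 − 2·1 = 0.
V = 0 + E − F = 0 + 69 − 46 = 23.

23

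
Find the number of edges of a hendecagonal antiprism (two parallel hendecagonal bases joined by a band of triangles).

44

An antiprism on an n-gon has two n-gon caps and 2n triangles: V = 2·11 = 22, E = 4·11 = 44, F = 2·11 + 2 = 24.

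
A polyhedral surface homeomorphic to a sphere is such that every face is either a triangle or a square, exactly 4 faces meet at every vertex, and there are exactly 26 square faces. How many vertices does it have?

Let x be the number of triangles; then F = 26 + x.
Edge–face incidences: 2E = 4·26 + 3·x = 104 + 3x.
Every vertex has degree 4, so 4V = 2E.
Euler: V − E + F = 2 ⇒ (2E)/4 − E + (26 + x) = 2.
Multiply by 8: 2·(2E) − 4·(2E) + 8·(26 + x) = 16, i.e. 208 + 8x − 2·(104 + 3x) = 16.
Collecting terms: 2x = 16, so x = 8.
Then 2E = 104 + 3·8 = 128, so E = 64, V = 2E/4 = 32, F = 26 + 8 = 34.

32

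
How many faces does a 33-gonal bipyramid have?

A bipyramid over an n-gon has 2n triangular faces and n + 2 vertices: V = 33 + 2 = 35, E = 3·33 = 99, F = 2·33 = 66.

66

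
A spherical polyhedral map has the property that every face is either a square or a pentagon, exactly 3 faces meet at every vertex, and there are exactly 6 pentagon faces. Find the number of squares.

3

Let x be the number of squares; then F = 6 + x.
Edge–face incidences: 2E = 5·6 + 4·x = 30 + 4x.
Every vertex has degree 3, so 3V = 2E.
Euler: V − E + F = 2 ⇒ (2E)/3 − E + (6 + x) = 2.
Multiply by 6: 2·(2E) − 3·(2E) + 6·(6 + x) = 12, i.e. 36 + 6x − (30 + 4x) = 12.
Collecting terms: 2x + 6 = 12, so 2x = 6, so x = 3.
Then 2E = 30 + 4·3 = 42, so E = 21, V = 2E/3 = 14, F = 6 + 3 = 9.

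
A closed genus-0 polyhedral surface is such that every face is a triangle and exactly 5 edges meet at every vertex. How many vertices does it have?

Each face has 3 edges and each edge borders two faces, so 2E = 3F.
Each vertex has degree 5, so 5V = 2E and hence V = 3F/5.
Euler: V − E + F = 2 ⇒ (3F/5) − (3F/2) + F = 2.
Multiply by 10: (6 − 15 + 10)F = 20, i.e. 1F = 20.
So F = 20, E = 3·20/2 = 30, V = 3·20/5 = 12.

12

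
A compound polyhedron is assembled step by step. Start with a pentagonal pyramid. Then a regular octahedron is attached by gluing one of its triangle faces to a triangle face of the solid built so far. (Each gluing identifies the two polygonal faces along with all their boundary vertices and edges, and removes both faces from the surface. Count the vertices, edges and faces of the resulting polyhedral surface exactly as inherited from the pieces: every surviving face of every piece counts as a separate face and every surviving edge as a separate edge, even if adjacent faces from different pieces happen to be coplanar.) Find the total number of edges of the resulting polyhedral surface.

A pentagonal pyramid: V=6, E=10, F=6.
Attach a regular octahedron (V=6, E=12, F=8) along a 3-gon: merge 3 vertices and 3 edges, delete both glued faces → V=9, E=19, F=12.
Check: V − E + F = 9 − 19 + 12 = 2.

19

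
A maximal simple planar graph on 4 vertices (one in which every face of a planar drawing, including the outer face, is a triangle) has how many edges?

6

In a plane triangulation 3F = 2E and V − E + F = 2, so E = 3V − 6 = 3·4 − 6 = 6.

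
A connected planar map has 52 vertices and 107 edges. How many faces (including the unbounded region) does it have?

Euler's formula for a connected plane graph: V − E + F = 2, so F = 2 − 52 + 107 = 57.

57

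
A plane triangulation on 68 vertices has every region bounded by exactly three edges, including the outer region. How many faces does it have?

In a plane triangulation 3F = 2E and V − E + F = 2, so F = 2V − 4 = 2·68 − 4 = 132.

132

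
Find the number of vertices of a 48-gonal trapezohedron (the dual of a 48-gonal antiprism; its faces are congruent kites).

98

The n-trapezohedron (dual of the n-antiprism) has V = 2·48 + 2 = 98, E = 4·48 = 192, F = 2·48 = 96.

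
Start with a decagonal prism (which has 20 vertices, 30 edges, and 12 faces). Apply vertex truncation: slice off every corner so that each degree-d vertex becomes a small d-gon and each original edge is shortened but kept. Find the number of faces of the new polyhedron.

Truncation replaces each original edge-end by a new vertex, so V′ = 2E = 60.
Each original edge survives, and each old vertex of degree d contributes d new edges; summing degrees gives Σd = 2E, so E′ = E + 2E = 3E = 90.
Each original face survives and each original vertex becomes one new face: F′ = F + V = 32.

32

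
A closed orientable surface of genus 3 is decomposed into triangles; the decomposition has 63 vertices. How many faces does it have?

134

χ = 2 − 2·3 = -4, and every face is a triangle so 3F = 2E.
V − E + F = -4 with E = 3F/2 gives 63 − (3/2 − 1)·F = -4, so F = 134 and E = 201.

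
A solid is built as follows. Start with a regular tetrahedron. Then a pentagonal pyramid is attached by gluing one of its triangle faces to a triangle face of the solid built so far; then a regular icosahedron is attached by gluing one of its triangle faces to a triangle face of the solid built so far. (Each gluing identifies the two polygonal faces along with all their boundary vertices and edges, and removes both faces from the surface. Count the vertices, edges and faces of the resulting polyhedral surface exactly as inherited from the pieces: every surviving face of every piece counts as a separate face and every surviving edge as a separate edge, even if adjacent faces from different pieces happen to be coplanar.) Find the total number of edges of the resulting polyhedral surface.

40

A regular tetrahedron: V=4, E=6, F=4.
Attach a pentagonal pyramid (V=6, E=10, F=6) along a 3-gon: merge 3 vertices and 3 edges, delete both glued faces → V=7, E=13, F=8.
Attach a regular icosahedron (V=12, E=30, F=20) along a 3-gon: merge 3 vertices and 3 edges, delete both glued faces → V=16, E=40, F=26.
Check: V − E + F = 16 − 40 + 26 = 2.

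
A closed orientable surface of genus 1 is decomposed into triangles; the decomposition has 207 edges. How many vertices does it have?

69

χ = 2 − 2·1 = 0, and every face is a triangle so 3F = 2E.
F = 2E/3 = 138. Then V = 0 + E − F = 0 + 207 − 138 = 69.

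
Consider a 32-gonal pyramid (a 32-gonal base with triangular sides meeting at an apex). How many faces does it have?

33

A pyramid on an n-gon base has one n-gon and n triangles: V = 32 + 1 = 33, E = 2·32 = 64, F = 32 + 1 = 33.
Check: V − E + F = 33 − 64 + 33 = 2.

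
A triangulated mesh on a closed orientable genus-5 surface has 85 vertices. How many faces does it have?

186

χ = 2 − 2·5 = -8, and every face is a triangle so 3F = 2E.
V − E + F = -8 with E = 3F/2 gives 85 − (3/2 − 1)·F = -8, so F = 186 and E = 279.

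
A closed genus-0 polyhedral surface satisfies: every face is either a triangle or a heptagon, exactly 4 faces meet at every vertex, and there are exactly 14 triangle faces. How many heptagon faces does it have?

2

Let x be the number of heptagons; then F = 14 + x.
Edge–face incidences: 2E = 3·14 + 7·x = 42 + 7x.
Every vertex has degree 4, so 4V = 2E.
Euler: V − E + F = 2 ⇒ (2E)/4 − E + (14 + x) = 2.
Multiply by 8: 2·(2E) − 4·(2E) + 8·(14 + x) = 16, i.e. 112 + 8x − 2·(42 + 7x) = 16.
Collecting terms: −6x + 28 = 16, so −6x = −12, so x = 2.
Then 2E = 42 + 7·2 = 56, so E = 28, V = 2E/4 = 14, F = 14 + 2 = 16.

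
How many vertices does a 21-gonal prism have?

42

A prism on an n-gon has two n-gon bases and n rectangular sides: V = 2·21 = 42, E = 3·21 = 63, F = 21 + 2 = 23.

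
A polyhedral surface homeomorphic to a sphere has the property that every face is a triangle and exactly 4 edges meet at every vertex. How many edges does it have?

Each face has 3 edges and each edge borders two faces, so 2E = 3F.
Each vertex has degree 4, so 4V = 2E and hence V = 3F/4.
Euler: V − E + F = 2 ⇒ (3F/4) − (3F/2) + F = 2.
Multiply by 8: (6 − 12 + 8)F = 16, i.e. 2F = 16.
So F = 8, E = 3·8/2 = 12, V = 3·8/4 = 6.

12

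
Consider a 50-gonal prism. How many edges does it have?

A prism on an n-gon has two n-gon bases and n rectangular sides: V = 2·50 = 100, E = 3·50 = 150, F = 50 + 2 = 52.

150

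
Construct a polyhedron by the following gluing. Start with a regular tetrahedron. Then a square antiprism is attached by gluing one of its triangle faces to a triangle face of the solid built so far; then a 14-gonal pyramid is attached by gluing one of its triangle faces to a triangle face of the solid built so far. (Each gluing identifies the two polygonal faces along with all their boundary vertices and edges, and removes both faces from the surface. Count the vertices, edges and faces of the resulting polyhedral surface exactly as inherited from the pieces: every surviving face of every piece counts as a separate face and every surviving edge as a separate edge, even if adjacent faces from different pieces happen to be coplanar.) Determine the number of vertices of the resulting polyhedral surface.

21

A regular tetrahedron: V=4, E=6, F=4.
Attach a square antiprism (V=8, E=16, F=10) along a 3-gon: merge 3 vertices and 3 edges, delete both glued faces → V=9, E=19, F=12.
Attach a 14-gonal pyramid (V=15, E=28, F=15) along a 3-gon: merge 3 vertices and 3 edges, delete both glued faces → V=21, E=44, F=25.
Check: V − E + F = 21 − 44 + 25 = 2.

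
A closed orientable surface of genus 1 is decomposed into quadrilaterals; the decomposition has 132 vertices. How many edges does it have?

χ = 2 − 2·1 = 0, and every face is a square so 4F = 2E.
V − E + F = 0 with E = 4F/2 gives 132 − (4/2 − 1)·F = 0, so F = 132 and E = 264.

264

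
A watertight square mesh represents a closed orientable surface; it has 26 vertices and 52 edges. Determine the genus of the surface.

1

Every face is a square and each edge borders two faces, so 4F = 2·52, giving F = 26.
χ = V − E + F = 26 − 52 + 26 = 0.
For a closed orientable surface χ = 2 − 2g, so g = (2 − (0))/2 = 1.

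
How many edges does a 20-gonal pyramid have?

A pyramid on an n-gon base has one n-gon and n triangles: V = 20 + 1 = 21, E = 2·20 = 40, F = 20 + 1 = 21.
Check: V − E + F = 21 − 40 + 21 = 2.

40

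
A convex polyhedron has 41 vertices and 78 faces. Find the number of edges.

Here V − E + F = 2.
E = V + F − (2) = 41 + 78 − (2) = 117.

117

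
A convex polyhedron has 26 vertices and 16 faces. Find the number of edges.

Here V − E + F = 2.
E = V + F − (2) = 26 + 16 − (2) = 40.

40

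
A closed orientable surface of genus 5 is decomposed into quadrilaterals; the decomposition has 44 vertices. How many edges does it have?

104

χ = 2 − 2·5 = -8, and every face is a square so 4F = 2E.
V − E + F = -8 with E = 4F/2 gives 44 − (4/2 − 1)·F = -8, so F = 52 and E = 104.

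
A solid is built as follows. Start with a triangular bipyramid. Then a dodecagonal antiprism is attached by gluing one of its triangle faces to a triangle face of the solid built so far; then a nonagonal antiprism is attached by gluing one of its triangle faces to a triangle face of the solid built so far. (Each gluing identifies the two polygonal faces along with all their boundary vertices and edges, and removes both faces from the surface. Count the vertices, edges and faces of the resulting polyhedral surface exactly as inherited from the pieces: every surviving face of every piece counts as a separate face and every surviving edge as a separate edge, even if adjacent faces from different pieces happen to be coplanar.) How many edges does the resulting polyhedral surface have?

A triangular bipyramid: V=5, E=9, F=6.
Attach a dodecagonal antiprism (V=24, E=48, F=26) along a 3-gon: merge 3 vertices and 3 edges, delete both glued faces → V=26, E=54, F=30.
Attach a nonagonal antiprism (V=18, E=36, F=20) along a 3-gon: merge 3 vertices and 3 edges, delete both glued faces → V=41, E=87, F=48.
Check: V − E + F = 41 − 87 + 48 = 2.

87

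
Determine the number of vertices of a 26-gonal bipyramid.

28

A bipyramid over an n-gon has 2n triangular faces and n + 2 vertices: V = 26 + 2 = 28, E = 3·26 = 78, F = 2·26 = 52.
Check: V − E + F = 28 − 78 + 52 = 2.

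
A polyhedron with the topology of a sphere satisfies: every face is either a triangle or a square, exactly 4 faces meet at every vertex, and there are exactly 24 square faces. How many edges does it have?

60

Let x be the number of triangles; then F = 24 + x.
Edge–face incidences: 2E = 4·24 + 3·x = 96 + 3x.
Every vertex has degree 4, so 4V = 2E.
Euler: V − E + F = 2 ⇒ (2E)/4 − E + (24 + x) = 2.
Multiply by 8: 2·(2E) − 4·(2E) + 8·(24 + x) = 16, i.e. 192 + 8x − 2·(96 + 3x) = 16.
Collecting terms: 2x = 16, so x = 8.
Then 2E = 96 + 3·8 = 120, so E = 60, V = 2E/4 = 30, F = 24 + 8 = 32.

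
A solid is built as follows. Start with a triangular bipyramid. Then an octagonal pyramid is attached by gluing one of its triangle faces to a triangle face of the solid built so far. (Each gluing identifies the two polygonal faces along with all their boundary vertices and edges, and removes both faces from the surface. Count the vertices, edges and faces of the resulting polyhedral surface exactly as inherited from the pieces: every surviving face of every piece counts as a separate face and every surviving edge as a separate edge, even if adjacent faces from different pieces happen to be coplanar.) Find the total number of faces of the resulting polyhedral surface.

A triangular bipyramid: V=5, E=9, F=6.
Attach an octagonal pyramid (V=9, E=16, F=9) along a 3-gon: merge 3 vertices and 3 edges, delete both glued faces → V=11, E=22, F=13.
Check: V − E + F = 11 − 22 + 13 = 2.

13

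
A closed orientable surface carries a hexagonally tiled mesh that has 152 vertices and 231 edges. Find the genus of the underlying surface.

2

Every face is a hexagon and each edge borders two faces, so 6F = 2·231, giving F = 77.
χ = V − E + F = 152 − 231 + 77 = -2.
For a closed orientable surface χ = 2 − 2g, so g = (2 − (-2))/2 = 2.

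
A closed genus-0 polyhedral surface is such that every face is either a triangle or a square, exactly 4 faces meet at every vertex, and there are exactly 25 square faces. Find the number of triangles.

Let x be the number of triangles; then F = 25 + x.
Edge–face incidences: 2E = 4·25 + 3·x = 100 + 3x.
Every vertex has degree 4, so 4V = 2E.
Euler: V − E + F = 2 ⇒ (2E)/4 − E + (25 + x) = 2.
Multiply by 8: 2·(2E) − 4·(2E) + 8·(25 + x) = 16, i.e. 200 + 8x − 2·(100 + 3x) = 16.
Collecting terms: 2x = 16, so x = 8.
Then 2E = 100 + 3·8 = 124, so E = 62, V = 2E/4 = 31, F = 25 + 8 = 33.

8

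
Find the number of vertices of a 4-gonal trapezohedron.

10

The n-trapezohedron (dual of the n-antiprism) has V = 2·4 + 2 = 10, E = 4·4 = 16, F = 2·4 = 8.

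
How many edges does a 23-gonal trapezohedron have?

92

The n-trapezohedron (dual of the n-antiprism) has V = 2·23 + 2 = 48, E = 4·23 = 92, F = 2·23 = 46.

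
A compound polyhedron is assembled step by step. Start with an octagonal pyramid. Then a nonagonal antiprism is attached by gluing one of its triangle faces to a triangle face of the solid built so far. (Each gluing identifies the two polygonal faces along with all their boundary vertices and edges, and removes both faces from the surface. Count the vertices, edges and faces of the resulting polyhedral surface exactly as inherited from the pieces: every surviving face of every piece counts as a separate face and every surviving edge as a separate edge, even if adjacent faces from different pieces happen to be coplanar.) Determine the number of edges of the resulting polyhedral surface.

An octagonal pyramid: V=9, E=16, F=9.
Attach a nonagonal antiprism (V=18, E=36, F=20) along a 3-gon: merge 3 vertices and 3 edges, delete both glued faces → V=24, E=49, F=27.
Check: V − E + F = 24 − 49 + 27 = 2.

49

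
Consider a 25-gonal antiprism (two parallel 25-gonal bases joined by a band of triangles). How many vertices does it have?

50

An antiprism on an n-gon has two n-gon caps and 2n triangles: V = 2·25 = 50, E = 4·25 = 100, F = 2·25 + 2 = 52.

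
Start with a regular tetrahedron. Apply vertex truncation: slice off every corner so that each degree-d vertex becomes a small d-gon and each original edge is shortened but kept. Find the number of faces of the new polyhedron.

The base solid has V = 4, E = 6, F = 4.
Truncation replaces each original edge-end by a new vertex, so V′ = 2E = 12.
Each original edge survives, and each old vertex of degree d contributes d new edges; summing degrees gives Σd = 2E, so E′ = E + 2E = 3E = 18.
Each original face survives and each original vertex becomes one new face: F′ = F + V = 8.

8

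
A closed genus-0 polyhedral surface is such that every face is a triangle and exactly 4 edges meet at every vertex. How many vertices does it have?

6

Each face has 3 edges and each edge borders two faces, so 2E = 3F.
Each vertex has degree 4, so 4V = 2E and hence V = 3F/4.
Euler: V − E + F = 2 ⇒ (3F/4) − (3F/2) + F = 2.
Multiply by 8: (6 − 12 + 8)F = 16, i.e. 2F = 16.
So F = 8, E = 3·8/2 = 12, V = 3·8/4 = 6.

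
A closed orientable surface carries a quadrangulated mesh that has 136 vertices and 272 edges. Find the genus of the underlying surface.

1

Every face is a square and each edge borders two faces, so 4F = 2·272, giving F = 136.
χ = V − E + F = 136 − 272 + 136 = 0.
For a closed orientable surface χ = 2 − 2g, so g = (2 − (0))/2 = 1.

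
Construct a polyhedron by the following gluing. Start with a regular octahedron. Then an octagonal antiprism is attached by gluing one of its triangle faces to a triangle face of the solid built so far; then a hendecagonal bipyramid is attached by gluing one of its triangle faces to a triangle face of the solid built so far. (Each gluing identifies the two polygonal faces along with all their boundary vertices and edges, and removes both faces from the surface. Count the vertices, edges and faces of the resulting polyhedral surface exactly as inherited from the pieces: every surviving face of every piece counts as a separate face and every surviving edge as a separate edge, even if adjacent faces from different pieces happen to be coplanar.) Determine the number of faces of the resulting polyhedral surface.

44

A regular octahedron: V=6, E=12, F=8.
Attach an octagonal antiprism (V=16, E=32, F=18) along a 3-gon: merge 3 vertices and 3 edges, delete both glued faces → V=19, E=41, F=24.
Attach a hendecagonal bipyramid (V=13, E=33, F=22) along a 3-gon: merge 3 vertices and 3 edges, delete both glued faces → V=29, E=71, F=44.
Check: V − E + F = 29 − 71 + 44 = 2.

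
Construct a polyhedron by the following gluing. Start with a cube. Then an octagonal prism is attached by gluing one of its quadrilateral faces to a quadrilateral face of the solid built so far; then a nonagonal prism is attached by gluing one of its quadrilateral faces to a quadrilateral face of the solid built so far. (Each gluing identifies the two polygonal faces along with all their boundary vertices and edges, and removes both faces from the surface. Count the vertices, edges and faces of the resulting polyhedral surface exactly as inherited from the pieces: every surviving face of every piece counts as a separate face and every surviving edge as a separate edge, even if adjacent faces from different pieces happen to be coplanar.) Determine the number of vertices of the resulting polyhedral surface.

34

A cube: V=8, E=12, F=6.
Attach an octagonal prism (V=16, E=24, F=10) along a 4-gon: merge 4 vertices and 4 edges, delete both glued faces → V=20, E=32, F=14.
Attach a nonagonal prism (V=18, E=27, F=11) along a 4-gon: merge 4 vertices and 4 edges, delete both glued faces → V=34, E=55, F=23.
Check: V − E + F = 34 − 55 + 23 = 2.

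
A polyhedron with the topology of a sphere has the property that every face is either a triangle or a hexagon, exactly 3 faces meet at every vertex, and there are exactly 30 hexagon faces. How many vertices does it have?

64

Let x be the number of triangles; then F = 30 + x.
Edge–face incidences: 2E = 6·30 + 3·x = 180 + 3x.
Every vertex has degree 3, so 3V = 2E.
Euler: V − E + F = 2 ⇒ (2E)/3 − E + (30 + x) = 2.
Multiply by 6: 2·(2E) − 3·(2E) + 6·(30 + x) = 12, i.e. 180 + 6x − (180 + 3x) = 12.
Collecting terms: 3x = 12, so x = 4.
Then 2E = 180 + 3·4 = 192, so E = 96, V = 2E/3 = 64, F = 30 + 4 = 34.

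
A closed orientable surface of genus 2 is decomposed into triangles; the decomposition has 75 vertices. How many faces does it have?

154

χ = 2 − 2·2 = -2, and every face is a triangle so 3F = 2E.
V − E + F = -2 with E = 3F/2 gives 75 − (3/2 − 1)·F = -2, so F = 154 and E = 231.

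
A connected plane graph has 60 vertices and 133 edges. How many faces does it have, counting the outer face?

Euler's formula for a connected plane graph: V − E + F = 2, so F = 2 − 60 + 133 = 75.

75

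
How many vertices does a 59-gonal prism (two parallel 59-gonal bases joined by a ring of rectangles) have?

118

A prism on an n-gon has two n-gon bases and n rectangular sides: V = 2·59 = 118, E = 3·59 = 177, F = 59 + 2 = 61.
Check: V − E + F = 118 − 177 + 61 = 2.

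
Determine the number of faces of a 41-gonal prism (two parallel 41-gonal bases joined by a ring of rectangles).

43

A prism on an n-gon has two n-gon bases and n rectangular sides: V = 2·41 = 82, E = 3·41 = 123, F = 41 + 2 = 43.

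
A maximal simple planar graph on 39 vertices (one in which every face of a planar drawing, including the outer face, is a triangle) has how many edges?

In a plane triangulation 3F = 2E and V − E + F = 2, so E = 3V − 6 = 3·39 − 6 = 111.

111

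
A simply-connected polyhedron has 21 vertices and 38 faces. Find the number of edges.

Here V − E + F = 2.
E = V + F − (2) = 21 + 38 − (2) = 57.

57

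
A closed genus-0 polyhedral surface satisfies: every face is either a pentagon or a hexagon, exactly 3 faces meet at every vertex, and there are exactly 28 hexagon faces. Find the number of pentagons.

12

Let x be the number of pentagons; then F = 28 + x.
Edge–face incidences: 2E = 6·28 + 5·x = 168 + 5x.
Every vertex has degree 3, so 3V = 2E.
Euler: V − E + F = 2 ⇒ (2E)/3 − E + (28 + x) = 2.
Multiply by 6: 2·(2E) − 3·(2E) + 6·(28 + x) = 12, i.e. 168 + 6x − (168 + 5x) = 12.
Collecting terms: x = 12.
Then 2E = 168 + 5·12 = 228, so E = 114, V = 2E/3 = 76, F = 28 + 12 = 40.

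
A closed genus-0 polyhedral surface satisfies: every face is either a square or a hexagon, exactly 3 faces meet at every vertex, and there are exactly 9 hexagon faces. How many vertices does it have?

26

Let x be the number of squares; then F = 9 + x.
Edge–face incidences: 2E = 6·9 + 4·x = 54 + 4x.
Every vertex has degree 3, so 3V = 2E.
Euler: V − E + F = 2 ⇒ (2E)/3 − E + (9 + x) = 2.
Multiply by 6: 2·(2E) − 3·(2E) + 6·(9 + x) = 12, i.e. 54 + 6x − (54 + 4x) = 12.
Collecting terms: 2x = 12, so x = 6.
Then 2E = 54 + 4·6 = 78, so E = 39, V = 2E/3 = 26, F = 9 + 6 = 15.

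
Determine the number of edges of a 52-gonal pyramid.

A pyramid on an n-gon base has one n-gon and n triangles: V = 52 + 1 = 53, E = 2·52 = 104, F = 52 + 1 = 53.
Check: V − E + F = 53 − 104 + 53 = 2.

104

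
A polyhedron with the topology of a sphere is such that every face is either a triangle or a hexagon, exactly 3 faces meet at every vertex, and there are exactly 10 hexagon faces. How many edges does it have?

36

Let x be the number of triangles; then F = 10 + x.
Edge–face incidences: 2E = 6·10 + 3·x = 60 + 3x.
Every vertex has degree 3, so 3V = 2E.
Euler: V − E + F = 2 ⇒ (2E)/3 − E + (10 + x) = 2.
Multiply by 6: 2·(2E) − 3·(2E) + 6·(10 + x) = 12, i.e. 60 + 6x − (60 + 3x) = 12.
Collecting terms: 3x = 12, so x = 4.
Then 2E = 60 + 3·4 = 72, so E = 36, V = 2E/3 = 24, F = 10 + 4 = 14.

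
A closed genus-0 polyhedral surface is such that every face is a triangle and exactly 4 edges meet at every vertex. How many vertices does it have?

6

Each face has 3 edges and each edge borders two faces, so 2E = 3F.
Each vertex has degree 4, so 4V = 2E and hence V = 3F/4.
Euler: V − E + F = 2 ⇒ (3F/4) − (3F/2) + F = 2.
Multiply by 8: (6 − 12 + 8)F = 16, i.e. 2F = 16.
So F = 8, E = 3·8/2 = 12, V = 3·8/4 = 6.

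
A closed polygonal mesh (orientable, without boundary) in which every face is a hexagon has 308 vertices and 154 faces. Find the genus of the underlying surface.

Every face is a hexagon, so 2E = 6·154 = 924, giving E = 462.
χ = V − E + F = 308 − 462 + 154 = 0.
For a closed orientable surface χ = 2 − 2g, so g = (2 − (0))/2 = 1.

1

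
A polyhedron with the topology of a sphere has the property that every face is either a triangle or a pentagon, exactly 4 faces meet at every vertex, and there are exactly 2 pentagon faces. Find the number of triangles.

10

Let x be the number of triangles; then F = 2 + x.
Edge–face incidences: 2E = 5·2 + 3·x = 10 + 3x.
Every vertex has degree 4, so 4V = 2E.
Euler: V − E + F = 2 ⇒ (2E)/4 − E + (2 + x) = 2.
Multiply by 8: 2·(2E) − 4·(2E) + 8·(2 + x) = 16, i.e. 16 + 8x − 2·(10 + 3x) = 16.
Collecting terms: 2x − 4 = 16, so 2x = 20, so x = 10.
Then 2E = 10 + 3·10 = 40, so E = 20, V = 2E/4 = 10, F = 2 + 10 = 12.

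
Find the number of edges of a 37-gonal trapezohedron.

The n-trapezohedron (dual of the n-antiprism) has V = 2·37 + 2 = 76, E = 4·37 = 148, F = 2·37 = 74.
Check: V − E + F = 76 − 148 + 74 = 2.

148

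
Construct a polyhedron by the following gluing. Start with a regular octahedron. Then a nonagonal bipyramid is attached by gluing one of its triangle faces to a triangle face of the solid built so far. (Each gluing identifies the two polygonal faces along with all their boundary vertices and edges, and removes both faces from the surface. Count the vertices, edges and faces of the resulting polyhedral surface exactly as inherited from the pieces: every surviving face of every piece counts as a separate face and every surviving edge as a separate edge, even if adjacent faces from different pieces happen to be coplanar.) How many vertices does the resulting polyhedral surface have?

14

A regular octahedron: V=6, E=12, F=8.
Attach a nonagonal bipyramid (V=11, E=27, F=18) along a 3-gon: merge 3 vertices and 3 edges, delete both glued faces → V=14, E=36, F=24.
Check: V − E + F = 14 − 36 + 24 = 2.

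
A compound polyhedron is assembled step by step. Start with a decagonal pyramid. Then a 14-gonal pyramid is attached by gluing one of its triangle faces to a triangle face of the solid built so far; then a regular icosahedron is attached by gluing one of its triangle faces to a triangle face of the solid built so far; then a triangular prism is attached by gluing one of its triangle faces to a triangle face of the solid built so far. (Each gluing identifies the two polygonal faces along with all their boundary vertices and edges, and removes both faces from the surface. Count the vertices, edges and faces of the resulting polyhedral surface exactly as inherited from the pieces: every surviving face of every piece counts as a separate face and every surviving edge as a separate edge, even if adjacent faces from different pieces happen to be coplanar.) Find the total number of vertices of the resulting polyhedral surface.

35

A decagonal pyramid: V=11, E=20, F=11.
Attach a 14-gonal pyramid (V=15, E=28, F=15) along a 3-gon: merge 3 vertices and 3 edges, delete both glued faces → V=23, E=45, F=24.
Attach a regular icosahedron (V=12, E=30, F=20) along a 3-gon: merge 3 vertices and 3 edges, delete both glued faces → V=32, E=72, F=42.
Attach a triangular prism (V=6, E=9, F=5) along a 3-gon: merge 3 vertices and 3 edges, delete both glued faces → V=35, E=78, F=45.
Check: V − E + F = 35 − 78 + 45 = 2.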